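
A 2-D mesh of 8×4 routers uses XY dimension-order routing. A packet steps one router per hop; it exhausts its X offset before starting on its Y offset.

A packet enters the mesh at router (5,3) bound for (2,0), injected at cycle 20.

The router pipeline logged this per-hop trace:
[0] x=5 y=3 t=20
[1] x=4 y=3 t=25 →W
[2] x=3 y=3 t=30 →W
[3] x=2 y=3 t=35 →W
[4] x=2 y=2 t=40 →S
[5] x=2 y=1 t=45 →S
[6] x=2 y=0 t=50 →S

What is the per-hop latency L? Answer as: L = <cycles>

L = 5

cyc[1] − cyc[0] = 25 − 20 = 5.
Per-hop latency L = Δcyc = 5.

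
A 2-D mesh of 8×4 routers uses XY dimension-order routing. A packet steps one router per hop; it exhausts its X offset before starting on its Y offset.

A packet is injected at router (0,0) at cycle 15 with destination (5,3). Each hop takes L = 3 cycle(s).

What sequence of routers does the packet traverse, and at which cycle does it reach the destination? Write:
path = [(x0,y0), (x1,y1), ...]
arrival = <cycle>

[0] x=0 y=0 t=15
[1] x=1 y=0 t=18 →E
[2] x=2 y=0 t=21 →E
[3] x=3 y=0 t=24 →E
[4] x=4 y=0 t=27 →E
[5] x=5 y=0 t=30 →E
[6] x=5 y=1 t=33 →N
[7] x=5 y=2 t=36 →N
[8] x=5 y=3 t=39 →N

path = [(0,0), (1,0), (2,0), (3,0), (4,0), (5,0), (5,1), (5,2), (5,3)]
arrival = 39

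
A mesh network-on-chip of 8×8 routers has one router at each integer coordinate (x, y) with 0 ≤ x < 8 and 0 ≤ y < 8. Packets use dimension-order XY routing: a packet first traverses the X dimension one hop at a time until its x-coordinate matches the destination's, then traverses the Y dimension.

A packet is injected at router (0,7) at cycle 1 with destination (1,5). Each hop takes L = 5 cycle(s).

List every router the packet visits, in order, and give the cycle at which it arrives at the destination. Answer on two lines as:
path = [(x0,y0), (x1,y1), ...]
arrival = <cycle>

src (0,7)  cyc=1
E→(1,7)  cyc=6
S→(1,6)  cyc=11
S→(1,5)  cyc=16

path = [(0,7), (1,7), (1,6), (1,5)]
arrival = 16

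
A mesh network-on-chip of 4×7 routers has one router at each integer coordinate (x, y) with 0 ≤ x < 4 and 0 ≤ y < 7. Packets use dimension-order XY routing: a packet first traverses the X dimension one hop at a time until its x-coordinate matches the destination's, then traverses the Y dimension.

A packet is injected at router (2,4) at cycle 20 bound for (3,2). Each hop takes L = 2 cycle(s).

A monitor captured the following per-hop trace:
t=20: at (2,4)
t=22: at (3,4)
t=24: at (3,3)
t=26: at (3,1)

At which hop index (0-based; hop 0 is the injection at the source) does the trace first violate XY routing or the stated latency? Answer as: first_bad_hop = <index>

check 1→ d=(1,0) cyc+2: ok
check 2→ d=(0,-1) cyc+2: ok
check 3→ d=(0,-2) cyc+2: BAD: non-unit step

first_bad_hop = 3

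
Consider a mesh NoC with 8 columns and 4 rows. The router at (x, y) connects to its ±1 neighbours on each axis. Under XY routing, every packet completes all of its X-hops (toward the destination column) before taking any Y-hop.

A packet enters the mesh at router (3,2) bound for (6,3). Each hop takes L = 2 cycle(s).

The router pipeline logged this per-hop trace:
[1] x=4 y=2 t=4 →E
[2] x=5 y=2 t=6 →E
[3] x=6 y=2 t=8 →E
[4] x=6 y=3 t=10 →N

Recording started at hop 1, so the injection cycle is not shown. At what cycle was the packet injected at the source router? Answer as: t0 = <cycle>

t0 = 2

At hop 1 the cycle is 4; in general cyc_k = t0 + kL.
Therefore t0 = 4 − L = 2.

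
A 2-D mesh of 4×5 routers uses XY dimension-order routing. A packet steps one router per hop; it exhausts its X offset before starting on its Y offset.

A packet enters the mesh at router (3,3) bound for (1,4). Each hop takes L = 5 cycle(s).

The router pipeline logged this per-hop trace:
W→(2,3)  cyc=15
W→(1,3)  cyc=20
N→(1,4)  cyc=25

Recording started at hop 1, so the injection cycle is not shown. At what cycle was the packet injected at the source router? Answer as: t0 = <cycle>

t0 = 10

Hop 1 reached at cycle 15; hop k is at t0 + k·L.
Therefore t0 = 15 − L = 10.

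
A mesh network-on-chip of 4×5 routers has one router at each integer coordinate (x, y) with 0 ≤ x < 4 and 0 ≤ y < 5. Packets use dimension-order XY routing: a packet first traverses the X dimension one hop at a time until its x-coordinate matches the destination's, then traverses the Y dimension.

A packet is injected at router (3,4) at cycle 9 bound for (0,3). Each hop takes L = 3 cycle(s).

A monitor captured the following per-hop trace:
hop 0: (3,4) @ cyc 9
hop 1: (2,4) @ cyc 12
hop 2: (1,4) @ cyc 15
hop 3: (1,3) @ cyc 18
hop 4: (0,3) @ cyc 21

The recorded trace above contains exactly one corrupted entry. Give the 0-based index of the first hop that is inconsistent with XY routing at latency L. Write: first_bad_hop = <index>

  1: Δx=-1 Δy=+0 Δt=3 [ok]
  2: Δx=-1 Δy=+0 Δt=3 [ok]
  3: Δx=+0 Δy=-1 Δt=3 [BAD: Y-move but x=1≠0]

first_bad_hop = 3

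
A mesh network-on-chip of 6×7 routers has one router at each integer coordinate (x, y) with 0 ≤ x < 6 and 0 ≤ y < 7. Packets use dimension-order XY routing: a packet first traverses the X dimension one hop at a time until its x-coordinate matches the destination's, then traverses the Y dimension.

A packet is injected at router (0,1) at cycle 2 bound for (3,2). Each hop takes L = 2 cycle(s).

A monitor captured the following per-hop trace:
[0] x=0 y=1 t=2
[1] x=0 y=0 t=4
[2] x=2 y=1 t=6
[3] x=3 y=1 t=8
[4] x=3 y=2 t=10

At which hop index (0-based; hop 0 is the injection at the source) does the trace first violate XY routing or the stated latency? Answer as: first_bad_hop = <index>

hop 1: step (+0,-1), +2 cyc — BAD: Y-move but x=0≠3

first_bad_hop = 1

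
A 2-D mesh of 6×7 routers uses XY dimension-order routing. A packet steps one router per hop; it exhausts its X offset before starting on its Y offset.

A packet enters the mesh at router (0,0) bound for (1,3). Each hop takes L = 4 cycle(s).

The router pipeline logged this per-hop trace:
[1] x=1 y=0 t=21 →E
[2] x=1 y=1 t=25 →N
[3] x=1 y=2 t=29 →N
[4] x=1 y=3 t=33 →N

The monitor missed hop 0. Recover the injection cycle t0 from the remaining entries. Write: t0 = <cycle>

At hop 1 the cycle is 21; in general cyc_k = t0 + kL.
t0 = cyc[1] − L = 21 − 4 = 17.

t0 = 17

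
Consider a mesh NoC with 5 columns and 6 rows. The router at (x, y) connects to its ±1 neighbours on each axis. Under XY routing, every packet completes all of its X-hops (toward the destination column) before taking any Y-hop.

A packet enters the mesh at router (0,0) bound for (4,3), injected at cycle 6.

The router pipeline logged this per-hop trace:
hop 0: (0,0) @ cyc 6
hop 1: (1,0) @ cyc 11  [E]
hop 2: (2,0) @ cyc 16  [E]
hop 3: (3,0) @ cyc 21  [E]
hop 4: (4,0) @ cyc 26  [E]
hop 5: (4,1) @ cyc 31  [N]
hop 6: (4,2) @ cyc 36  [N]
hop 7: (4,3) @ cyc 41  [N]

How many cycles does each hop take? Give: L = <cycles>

L = 5

Δcyc across hop 0→1: 11 − 6 = 5.
Each hop adds L, hence L = 5.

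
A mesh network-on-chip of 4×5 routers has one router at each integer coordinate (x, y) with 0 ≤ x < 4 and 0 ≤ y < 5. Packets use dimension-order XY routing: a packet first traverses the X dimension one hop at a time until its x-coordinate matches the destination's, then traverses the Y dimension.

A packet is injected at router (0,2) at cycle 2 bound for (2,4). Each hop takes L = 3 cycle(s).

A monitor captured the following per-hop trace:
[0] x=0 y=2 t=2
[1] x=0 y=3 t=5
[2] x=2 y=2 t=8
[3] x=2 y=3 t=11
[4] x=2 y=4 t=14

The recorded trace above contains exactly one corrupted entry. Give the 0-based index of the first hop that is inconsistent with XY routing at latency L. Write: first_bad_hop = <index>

first_bad_hop = 1

hop 1: step (+0,+1), +3 cyc — BAD: Y-move but x=0≠2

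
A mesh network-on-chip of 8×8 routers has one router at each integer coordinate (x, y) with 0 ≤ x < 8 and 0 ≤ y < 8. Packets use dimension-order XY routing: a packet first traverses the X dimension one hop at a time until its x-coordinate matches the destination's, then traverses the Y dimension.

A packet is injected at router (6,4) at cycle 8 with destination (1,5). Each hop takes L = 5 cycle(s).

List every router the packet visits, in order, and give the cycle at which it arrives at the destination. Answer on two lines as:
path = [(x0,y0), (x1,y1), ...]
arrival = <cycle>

#0 — 6,4 | c8
#1 — 5,4 | c13 | W
#2 — 4,4 | c18 | W
#3 — 3,4 | c23 | W
#4 — 2,4 | c28 | W
#5 — 1,4 | c33 | W
#6 — 1,5 | c38 | N

path = [(6,4), (5,4), (4,4), (3,4), (2,4), (1,4), (1,5)]
arrival = 38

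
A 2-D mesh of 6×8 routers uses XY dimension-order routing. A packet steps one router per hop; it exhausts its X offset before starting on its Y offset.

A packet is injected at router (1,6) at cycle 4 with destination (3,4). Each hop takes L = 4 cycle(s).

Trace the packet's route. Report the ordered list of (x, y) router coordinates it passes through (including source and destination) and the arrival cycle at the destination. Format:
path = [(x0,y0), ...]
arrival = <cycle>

src (1,6)  cyc=4
E→(2,6)  cyc=8
E→(3,6)  cyc=12
S→(3,5)  cyc=16
S→(3,4)  cyc=20

path = [(1,6), (2,6), (3,6), (3,5), (3,4)]
arrival = 20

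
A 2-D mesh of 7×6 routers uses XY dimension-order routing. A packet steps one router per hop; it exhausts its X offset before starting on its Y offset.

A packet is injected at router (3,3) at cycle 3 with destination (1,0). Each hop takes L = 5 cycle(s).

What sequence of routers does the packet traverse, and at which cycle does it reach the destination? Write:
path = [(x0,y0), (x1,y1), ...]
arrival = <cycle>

path = [(3,3), (2,3), (1,3), (1,2), (1,1), (1,0)]
arrival = 28

t=3: at (3,3)
t=8: at (2,3) after W
t=13: at (1,3) after W
t=18: at (1,2) after S
t=23: at (1,1) after S
t=28: at (1,0) after S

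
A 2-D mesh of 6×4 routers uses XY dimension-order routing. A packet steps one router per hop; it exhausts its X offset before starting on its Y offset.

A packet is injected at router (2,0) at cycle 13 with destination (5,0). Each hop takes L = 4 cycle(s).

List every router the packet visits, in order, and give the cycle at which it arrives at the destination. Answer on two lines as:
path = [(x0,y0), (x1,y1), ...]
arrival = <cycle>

t=13: at (2,0)
t=17: at (3,0) after E
t=21: at (4,0) after E
t=25: at (5,0) after E

path = [(2,0), (3,0), (4,0), (5,0)]
arrival = 25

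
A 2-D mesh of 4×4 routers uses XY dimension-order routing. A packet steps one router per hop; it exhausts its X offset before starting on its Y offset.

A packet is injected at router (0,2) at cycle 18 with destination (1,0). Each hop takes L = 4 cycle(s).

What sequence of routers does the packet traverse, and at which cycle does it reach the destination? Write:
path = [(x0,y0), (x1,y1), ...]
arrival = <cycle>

#0 — 0,2 | c18
#1 — 1,2 | c22 | E
#2 — 1,1 | c26 | S
#3 — 1,0 | c30 | S

path = [(0,2), (1,2), (1,1), (1,0)]
arrival = 30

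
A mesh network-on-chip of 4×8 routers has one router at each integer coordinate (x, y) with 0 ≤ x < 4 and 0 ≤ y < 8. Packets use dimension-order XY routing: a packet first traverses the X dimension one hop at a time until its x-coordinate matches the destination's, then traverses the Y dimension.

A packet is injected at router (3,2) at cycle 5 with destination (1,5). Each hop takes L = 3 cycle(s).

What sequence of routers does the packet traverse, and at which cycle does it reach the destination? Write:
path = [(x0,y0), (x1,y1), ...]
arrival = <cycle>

  0. router=(3,2) cycle=5 (inject)
  1. router=(2,2) cycle=8 dir=W
  2. router=(1,2) cycle=11 dir=W
  3. router=(1,3) cycle=14 dir=N
  4. router=(1,4) cycle=17 dir=N
  5. router=(1,5) cycle=20 dir=N

path = [(3,2), (2,2), (1,2), (1,3), (1,4), (1,5)]
arrival = 20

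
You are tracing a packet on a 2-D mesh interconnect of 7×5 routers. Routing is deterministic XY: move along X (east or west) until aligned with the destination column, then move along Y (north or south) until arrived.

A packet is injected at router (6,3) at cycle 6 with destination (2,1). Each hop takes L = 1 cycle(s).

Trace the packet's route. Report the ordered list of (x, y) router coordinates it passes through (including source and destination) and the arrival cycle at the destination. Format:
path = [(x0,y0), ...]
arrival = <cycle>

path = [(6,3), (5,3), (4,3), (3,3), (2,3), (2,2), (2,1)]
arrival = 12

#0 — 6,3 | c6
#1 — 5,3 | c7 | W
#2 — 4,3 | c8 | W
#3 — 3,3 | c9 | W
#4 — 2,3 | c10 | W
#5 — 2,2 | c11 | S
#6 — 2,1 | c12 | S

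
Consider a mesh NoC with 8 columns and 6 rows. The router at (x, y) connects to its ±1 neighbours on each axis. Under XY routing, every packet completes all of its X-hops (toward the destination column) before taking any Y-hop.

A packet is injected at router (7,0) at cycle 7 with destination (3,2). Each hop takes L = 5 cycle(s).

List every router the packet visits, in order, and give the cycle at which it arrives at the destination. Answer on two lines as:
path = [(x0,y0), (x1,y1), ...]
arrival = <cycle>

path = [(7,0), (6,0), (5,0), (4,0), (3,0), (3,1), (3,2)]
arrival = 37

src (7,0)  cyc=7
W→(6,0)  cyc=12
W→(5,0)  cyc=17
W→(4,0)  cyc=22
W→(3,0)  cyc=27
N→(3,1)  cyc=32
N→(3,2)  cyc=37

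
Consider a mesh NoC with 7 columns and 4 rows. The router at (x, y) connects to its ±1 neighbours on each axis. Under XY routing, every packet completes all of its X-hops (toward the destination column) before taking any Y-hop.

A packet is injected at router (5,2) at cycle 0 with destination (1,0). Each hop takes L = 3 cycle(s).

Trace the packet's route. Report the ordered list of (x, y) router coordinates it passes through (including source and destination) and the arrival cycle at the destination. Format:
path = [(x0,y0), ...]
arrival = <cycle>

path = [(5,2), (4,2), (3,2), (2,2), (1,2), (1,1), (1,0)]
arrival = 18

#0 — 5,2 | c0
#1 — 4,2 | c3 | W
#2 — 3,2 | c6 | W
#3 — 2,2 | c9 | W
#4 — 1,2 | c12 | W
#5 — 1,1 | c15 | S
#6 — 1,0 | c18 | S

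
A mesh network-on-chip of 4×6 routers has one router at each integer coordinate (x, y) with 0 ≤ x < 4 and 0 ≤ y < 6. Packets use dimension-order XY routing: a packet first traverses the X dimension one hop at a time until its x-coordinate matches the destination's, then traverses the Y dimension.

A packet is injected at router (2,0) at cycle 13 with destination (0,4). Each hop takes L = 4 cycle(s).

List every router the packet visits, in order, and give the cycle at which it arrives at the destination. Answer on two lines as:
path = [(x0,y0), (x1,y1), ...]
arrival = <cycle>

path = [(2,0), (1,0), (0,0), (0,1), (0,2), (0,3), (0,4)]
arrival = 37

hop 0: (2,0) @ cyc 13
hop 1: (1,0) @ cyc 17  [W]
hop 2: (0,0) @ cyc 21  [W]
hop 3: (0,1) @ cyc 25  [N]
hop 4: (0,2) @ cyc 29  [N]
hop 5: (0,3) @ cyc 33  [N]
hop 6: (0,4) @ cyc 37  [N]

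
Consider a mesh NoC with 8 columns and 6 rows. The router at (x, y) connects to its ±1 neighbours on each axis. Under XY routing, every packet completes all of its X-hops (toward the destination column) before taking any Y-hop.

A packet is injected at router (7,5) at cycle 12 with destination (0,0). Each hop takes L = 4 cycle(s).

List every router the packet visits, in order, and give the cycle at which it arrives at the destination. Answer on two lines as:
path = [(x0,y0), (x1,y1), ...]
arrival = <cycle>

#0 — 7,5 | c12
#1 — 6,5 | c16 | W
#2 — 5,5 | c20 | W
#3 — 4,5 | c24 | W
#4 — 3,5 | c28 | W
#5 — 2,5 | c32 | W
#6 — 1,5 | c36 | W
#7 — 0,5 | c40 | W
#8 — 0,4 | c44 | S
#9 — 0,3 | c48 | S
#10 — 0,2 | c52 | S
#11 — 0,1 | c56 | S
#12 — 0,0 | c60 | S

path = [(7,5), (6,5), (5,5), (4,5), (3,5), (2,5), (1,5), (0,5), (0,4), (0,3), (0,2), (0,1), (0,0)]
arrival = 60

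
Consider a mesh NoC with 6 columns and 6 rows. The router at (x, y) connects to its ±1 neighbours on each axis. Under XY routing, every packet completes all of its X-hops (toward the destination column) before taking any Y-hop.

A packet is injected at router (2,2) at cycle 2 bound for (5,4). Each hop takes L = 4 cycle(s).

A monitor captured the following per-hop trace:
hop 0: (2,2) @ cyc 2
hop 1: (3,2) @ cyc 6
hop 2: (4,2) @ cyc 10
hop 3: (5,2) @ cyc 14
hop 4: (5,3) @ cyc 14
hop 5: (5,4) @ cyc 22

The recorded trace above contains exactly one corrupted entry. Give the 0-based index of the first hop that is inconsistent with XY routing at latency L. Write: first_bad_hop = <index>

first_bad_hop = 4

check 1→ d=(1,0) cyc+4: ok
check 2→ d=(1,0) cyc+4: ok
check 3→ d=(1,0) cyc+4: ok
check 4→ d=(0,1) cyc+0: BAD: Δcyc=0≠L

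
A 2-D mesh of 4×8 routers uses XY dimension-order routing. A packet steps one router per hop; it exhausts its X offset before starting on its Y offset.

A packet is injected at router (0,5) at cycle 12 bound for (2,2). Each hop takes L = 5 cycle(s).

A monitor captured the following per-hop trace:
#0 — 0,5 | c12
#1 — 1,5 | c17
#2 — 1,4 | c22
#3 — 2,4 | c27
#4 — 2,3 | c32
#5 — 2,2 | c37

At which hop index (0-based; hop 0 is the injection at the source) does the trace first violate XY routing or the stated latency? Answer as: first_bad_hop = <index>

first_bad_hop = 2

  1: Δx=+1 Δy=+0 Δt=5 [ok]
  2: Δx=+0 Δy=-1 Δt=5 [BAD: Y-move but x=1≠2]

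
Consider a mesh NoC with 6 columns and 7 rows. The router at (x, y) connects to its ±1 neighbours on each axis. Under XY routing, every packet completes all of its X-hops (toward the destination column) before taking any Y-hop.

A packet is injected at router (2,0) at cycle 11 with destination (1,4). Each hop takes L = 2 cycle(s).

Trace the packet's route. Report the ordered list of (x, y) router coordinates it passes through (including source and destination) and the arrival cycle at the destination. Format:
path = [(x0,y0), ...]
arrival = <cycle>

hop 0: (2,0) @ cyc 11
hop 1: (1,0) @ cyc 13  [W]
hop 2: (1,1) @ cyc 15  [N]
hop 3: (1,2) @ cyc 17  [N]
hop 4: (1,3) @ cyc 19  [N]
hop 5: (1,4) @ cyc 21  [N]

path = [(2,0), (1,0), (1,1), (1,2), (1,3), (1,4)]
arrival = 21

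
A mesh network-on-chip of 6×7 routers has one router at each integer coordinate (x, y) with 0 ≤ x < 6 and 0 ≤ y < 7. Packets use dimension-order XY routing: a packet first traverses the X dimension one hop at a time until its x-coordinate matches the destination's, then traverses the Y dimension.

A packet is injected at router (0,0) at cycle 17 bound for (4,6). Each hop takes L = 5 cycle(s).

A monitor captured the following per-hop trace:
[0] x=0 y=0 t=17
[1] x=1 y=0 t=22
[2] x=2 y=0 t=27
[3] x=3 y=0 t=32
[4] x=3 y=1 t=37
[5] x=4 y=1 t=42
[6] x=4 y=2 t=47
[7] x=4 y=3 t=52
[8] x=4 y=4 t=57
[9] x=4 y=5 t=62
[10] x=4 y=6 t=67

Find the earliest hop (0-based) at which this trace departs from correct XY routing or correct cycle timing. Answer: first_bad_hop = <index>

check 1→ d=(1,0) cyc+5: ok
check 2→ d=(1,0) cyc+5: ok
check 3→ d=(1,0) cyc+5: ok
check 4→ d=(0,1) cyc+5: BAD: Y-move but x=3≠4

first_bad_hop = 4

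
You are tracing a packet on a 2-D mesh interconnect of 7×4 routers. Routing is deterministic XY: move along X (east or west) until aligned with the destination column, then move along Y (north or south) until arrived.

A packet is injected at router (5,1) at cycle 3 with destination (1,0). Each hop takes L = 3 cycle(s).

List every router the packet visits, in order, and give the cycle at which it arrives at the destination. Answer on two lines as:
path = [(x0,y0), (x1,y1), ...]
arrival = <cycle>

  0. router=(5,1) cycle=3 (inject)
  1. router=(4,1) cycle=6 dir=W
  2. router=(3,1) cycle=9 dir=W
  3. router=(2,1) cycle=12 dir=W
  4. router=(1,1) cycle=15 dir=W
  5. router=(1,0) cycle=18 dir=S

path = [(5,1), (4,1), (3,1), (2,1), (1,1), (1,0)]
arrival = 18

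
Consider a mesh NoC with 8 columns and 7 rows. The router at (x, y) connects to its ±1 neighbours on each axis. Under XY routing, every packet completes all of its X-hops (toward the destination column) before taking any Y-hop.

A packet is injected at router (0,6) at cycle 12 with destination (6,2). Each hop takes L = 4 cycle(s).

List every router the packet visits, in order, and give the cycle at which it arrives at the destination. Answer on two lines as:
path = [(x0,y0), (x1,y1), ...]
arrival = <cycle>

path = [(0,6), (1,6), (2,6), (3,6), (4,6), (5,6), (6,6), (6,5), (6,4), (6,3), (6,2)]
arrival = 52

[0] x=0 y=6 t=12
[1] x=1 y=6 t=16 →E
[2] x=2 y=6 t=20 →E
[3] x=3 y=6 t=24 →E
[4] x=4 y=6 t=28 →E
[5] x=5 y=6 t=32 →E
[6] x=6 y=6 t=36 →E
[7] x=6 y=5 t=40 →S
[8] x=6 y=4 t=44 →S
[9] x=6 y=3 t=48 →S
[10] x=6 y=2 t=52 →S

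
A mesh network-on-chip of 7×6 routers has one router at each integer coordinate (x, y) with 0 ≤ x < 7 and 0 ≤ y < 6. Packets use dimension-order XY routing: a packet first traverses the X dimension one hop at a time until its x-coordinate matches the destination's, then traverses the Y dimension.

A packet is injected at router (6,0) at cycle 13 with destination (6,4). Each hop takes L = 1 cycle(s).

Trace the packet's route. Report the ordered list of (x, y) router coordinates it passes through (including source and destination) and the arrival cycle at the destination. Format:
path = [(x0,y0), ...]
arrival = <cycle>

[0] x=6 y=0 t=13
[1] x=6 y=1 t=14 →N
[2] x=6 y=2 t=15 →N
[3] x=6 y=3 t=16 →N
[4] x=6 y=4 t=17 →N

path = [(6,0), (6,1), (6,2), (6,3), (6,4)]
arrival = 17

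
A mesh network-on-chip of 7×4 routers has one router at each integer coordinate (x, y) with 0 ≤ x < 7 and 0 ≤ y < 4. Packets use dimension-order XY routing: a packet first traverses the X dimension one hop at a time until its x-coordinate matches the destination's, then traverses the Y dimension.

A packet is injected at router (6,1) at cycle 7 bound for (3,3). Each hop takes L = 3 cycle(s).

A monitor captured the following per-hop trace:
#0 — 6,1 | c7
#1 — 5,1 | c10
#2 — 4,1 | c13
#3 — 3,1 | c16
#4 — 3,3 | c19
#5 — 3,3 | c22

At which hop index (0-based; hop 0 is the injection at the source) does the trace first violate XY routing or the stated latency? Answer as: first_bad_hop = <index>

first_bad_hop = 4

hop 1: step (-1,+0), +3 cyc — ok
hop 2: step (-1,+0), +3 cyc — ok
hop 3: step (-1,+0), +3 cyc — ok
hop 4: step (+0,+2), +3 cyc — BAD: non-unit step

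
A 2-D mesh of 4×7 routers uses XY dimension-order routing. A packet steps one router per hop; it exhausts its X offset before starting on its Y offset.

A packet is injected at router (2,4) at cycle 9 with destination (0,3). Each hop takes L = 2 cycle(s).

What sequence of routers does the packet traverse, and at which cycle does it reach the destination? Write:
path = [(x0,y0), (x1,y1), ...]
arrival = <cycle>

path = [(2,4), (1,4), (0,4), (0,3)]
arrival = 15

src (2,4)  cyc=9
W→(1,4)  cyc=11
W→(0,4)  cyc=13
S→(0,3)  cyc=15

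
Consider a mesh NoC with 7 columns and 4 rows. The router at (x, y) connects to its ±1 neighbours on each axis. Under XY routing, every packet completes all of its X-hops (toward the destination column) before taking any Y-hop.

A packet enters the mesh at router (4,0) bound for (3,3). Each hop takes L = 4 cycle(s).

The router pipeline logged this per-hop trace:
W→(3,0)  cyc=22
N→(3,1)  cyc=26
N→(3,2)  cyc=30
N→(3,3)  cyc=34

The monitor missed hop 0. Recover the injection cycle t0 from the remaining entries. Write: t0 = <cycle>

cyc[1] = 22 and cyc[k] = t0 + k·L for every k.
So t0 = 22 − 1·4 = 18.

t0 = 18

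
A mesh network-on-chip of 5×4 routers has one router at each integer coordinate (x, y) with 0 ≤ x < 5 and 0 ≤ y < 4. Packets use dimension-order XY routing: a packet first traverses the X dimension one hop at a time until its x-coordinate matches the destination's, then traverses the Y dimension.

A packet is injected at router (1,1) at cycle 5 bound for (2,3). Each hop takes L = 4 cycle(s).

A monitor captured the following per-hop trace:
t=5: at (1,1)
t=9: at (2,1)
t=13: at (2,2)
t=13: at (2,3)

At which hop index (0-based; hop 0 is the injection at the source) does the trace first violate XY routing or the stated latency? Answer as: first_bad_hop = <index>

  1: Δx=+1 Δy=+0 Δt=4 [ok]
  2: Δx=+0 Δy=+1 Δt=4 [ok]
  3: Δx=+0 Δy=+1 Δt=0 [BAD: Δcyc=0≠L]

first_bad_hop = 3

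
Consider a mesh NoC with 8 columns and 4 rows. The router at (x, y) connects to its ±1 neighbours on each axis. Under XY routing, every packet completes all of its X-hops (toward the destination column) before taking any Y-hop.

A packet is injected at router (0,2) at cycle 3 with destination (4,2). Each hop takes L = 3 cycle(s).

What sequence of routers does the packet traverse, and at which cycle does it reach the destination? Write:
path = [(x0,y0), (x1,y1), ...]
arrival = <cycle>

path = [(0,2), (1,2), (2,2), (3,2), (4,2)]
arrival = 15

hop 0: (0,2) @ cyc 3
hop 1: (1,2) @ cyc 6  [E]
hop 2: (2,2) @ cyc 9  [E]
hop 3: (3,2) @ cyc 12  [E]
hop 4: (4,2) @ cyc 15  [E]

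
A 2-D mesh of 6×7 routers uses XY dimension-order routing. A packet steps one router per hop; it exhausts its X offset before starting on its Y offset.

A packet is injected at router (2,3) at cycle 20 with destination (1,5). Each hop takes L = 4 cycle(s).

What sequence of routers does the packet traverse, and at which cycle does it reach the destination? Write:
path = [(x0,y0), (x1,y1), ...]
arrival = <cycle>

[0] x=2 y=3 t=20
[1] x=1 y=3 t=24 →W
[2] x=1 y=4 t=28 →N
[3] x=1 y=5 t=32 →N

path = [(2,3), (1,3), (1,4), (1,5)]
arrival = 32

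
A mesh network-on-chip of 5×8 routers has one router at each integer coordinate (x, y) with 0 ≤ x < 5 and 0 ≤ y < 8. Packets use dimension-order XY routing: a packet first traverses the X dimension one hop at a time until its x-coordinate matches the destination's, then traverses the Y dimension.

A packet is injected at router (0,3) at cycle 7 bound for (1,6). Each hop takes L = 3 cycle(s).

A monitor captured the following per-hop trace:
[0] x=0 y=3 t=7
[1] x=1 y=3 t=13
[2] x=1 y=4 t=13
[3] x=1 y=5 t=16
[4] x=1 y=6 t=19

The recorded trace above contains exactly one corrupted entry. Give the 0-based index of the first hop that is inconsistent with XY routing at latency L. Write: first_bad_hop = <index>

check 1→ d=(1,0) cyc+6: BAD: Δcyc=6≠L

first_bad_hop = 1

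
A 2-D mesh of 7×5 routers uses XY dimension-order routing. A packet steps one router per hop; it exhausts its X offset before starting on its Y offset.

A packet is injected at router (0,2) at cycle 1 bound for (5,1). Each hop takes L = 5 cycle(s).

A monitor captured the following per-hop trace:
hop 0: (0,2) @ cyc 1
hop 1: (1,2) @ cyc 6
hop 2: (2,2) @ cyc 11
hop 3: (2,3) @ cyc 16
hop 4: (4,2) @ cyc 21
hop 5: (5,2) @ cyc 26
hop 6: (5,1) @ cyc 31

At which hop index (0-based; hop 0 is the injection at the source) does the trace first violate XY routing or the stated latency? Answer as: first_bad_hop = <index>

hop 1: step (+1,+0), +5 cyc — ok
hop 2: step (+1,+0), +5 cyc — ok
hop 3: step (+0,+1), +5 cyc — BAD: Y-move but x=2≠5

first_bad_hop = 3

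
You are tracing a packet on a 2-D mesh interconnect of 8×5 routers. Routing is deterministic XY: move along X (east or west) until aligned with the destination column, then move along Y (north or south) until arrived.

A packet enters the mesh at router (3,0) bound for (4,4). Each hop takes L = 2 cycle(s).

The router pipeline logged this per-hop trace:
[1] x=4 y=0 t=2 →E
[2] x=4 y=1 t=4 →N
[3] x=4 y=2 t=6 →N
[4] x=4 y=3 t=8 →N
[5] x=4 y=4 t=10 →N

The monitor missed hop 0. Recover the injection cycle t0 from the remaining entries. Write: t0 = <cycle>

t0 = 0

The first recorded entry is hop 1 at cycle 2.
t0 = cyc[1] − L = 2 − 2 = 0.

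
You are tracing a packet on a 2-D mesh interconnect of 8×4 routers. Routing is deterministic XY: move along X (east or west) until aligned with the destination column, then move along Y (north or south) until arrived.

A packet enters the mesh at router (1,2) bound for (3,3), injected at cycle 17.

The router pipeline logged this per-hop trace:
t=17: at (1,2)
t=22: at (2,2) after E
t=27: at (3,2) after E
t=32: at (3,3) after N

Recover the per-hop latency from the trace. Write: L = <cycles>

Δcyc across hop 0→1: 22 − 17 = 5.
One hop costs L cycles, so L = 5.

L = 5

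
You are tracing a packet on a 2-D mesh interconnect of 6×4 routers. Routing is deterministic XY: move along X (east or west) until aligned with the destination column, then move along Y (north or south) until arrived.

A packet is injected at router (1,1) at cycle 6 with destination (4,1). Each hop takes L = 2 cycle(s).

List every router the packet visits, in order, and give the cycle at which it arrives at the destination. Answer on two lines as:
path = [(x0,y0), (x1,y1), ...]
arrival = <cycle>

path = [(1,1), (2,1), (3,1), (4,1)]
arrival = 12

hop 0: (1,1) @ cyc 6
hop 1: (2,1) @ cyc 8  [E]
hop 2: (3,1) @ cyc 10  [E]
hop 3: (4,1) @ cyc 12  [E]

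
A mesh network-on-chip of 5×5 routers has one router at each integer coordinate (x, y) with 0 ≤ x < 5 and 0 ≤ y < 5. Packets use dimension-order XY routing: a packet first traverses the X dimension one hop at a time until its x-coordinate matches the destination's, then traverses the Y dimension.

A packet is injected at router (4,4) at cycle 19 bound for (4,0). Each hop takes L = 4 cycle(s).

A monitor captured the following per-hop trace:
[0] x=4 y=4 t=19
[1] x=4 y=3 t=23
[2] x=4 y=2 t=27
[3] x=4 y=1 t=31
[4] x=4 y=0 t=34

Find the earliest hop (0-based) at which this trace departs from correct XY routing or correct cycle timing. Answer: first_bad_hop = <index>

first_bad_hop = 4

hop 1: step (+0,-1), +4 cyc — ok
hop 2: step (+0,-1), +4 cyc — ok
hop 3: step (+0,-1), +4 cyc — ok
hop 4: step (+0,-1), +3 cyc — BAD: Δcyc=3≠L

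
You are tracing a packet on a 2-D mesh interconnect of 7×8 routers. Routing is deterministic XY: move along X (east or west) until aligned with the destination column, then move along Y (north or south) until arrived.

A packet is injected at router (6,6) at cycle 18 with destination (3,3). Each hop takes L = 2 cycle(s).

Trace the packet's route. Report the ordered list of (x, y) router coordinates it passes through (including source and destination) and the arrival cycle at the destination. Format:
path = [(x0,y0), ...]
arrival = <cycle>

path = [(6,6), (5,6), (4,6), (3,6), (3,5), (3,4), (3,3)]
arrival = 30

t=18: at (6,6)
t=20: at (5,6) after W
t=22: at (4,6) after W
t=24: at (3,6) after W
t=26: at (3,5) after S
t=28: at (3,4) after S
t=30: at (3,3) after S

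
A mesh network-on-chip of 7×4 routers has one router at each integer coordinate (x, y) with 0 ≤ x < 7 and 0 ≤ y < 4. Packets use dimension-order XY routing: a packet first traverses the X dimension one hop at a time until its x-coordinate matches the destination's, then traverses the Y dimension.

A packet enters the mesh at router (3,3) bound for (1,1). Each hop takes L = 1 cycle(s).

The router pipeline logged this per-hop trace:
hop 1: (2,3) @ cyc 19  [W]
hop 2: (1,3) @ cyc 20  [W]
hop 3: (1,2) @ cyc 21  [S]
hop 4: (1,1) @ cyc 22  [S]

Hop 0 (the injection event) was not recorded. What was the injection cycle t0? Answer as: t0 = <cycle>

At hop 1 the cycle is 19; in general cyc_k = t0 + kL.
Therefore t0 = 19 − L = 18.

t0 = 18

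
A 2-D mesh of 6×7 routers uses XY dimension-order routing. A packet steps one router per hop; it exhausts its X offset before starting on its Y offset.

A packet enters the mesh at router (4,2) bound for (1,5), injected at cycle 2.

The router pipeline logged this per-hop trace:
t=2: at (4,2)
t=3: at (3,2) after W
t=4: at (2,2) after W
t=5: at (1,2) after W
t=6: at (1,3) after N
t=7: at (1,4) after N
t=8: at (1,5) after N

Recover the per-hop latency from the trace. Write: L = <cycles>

Δcyc across hop 0→1: 3 − 2 = 1.
Per-hop latency L = Δcyc = 1.

L = 1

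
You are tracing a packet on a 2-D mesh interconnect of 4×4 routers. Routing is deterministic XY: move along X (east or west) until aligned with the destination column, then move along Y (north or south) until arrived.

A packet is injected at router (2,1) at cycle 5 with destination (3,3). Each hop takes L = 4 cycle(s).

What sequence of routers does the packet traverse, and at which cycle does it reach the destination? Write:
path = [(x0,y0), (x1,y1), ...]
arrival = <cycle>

path = [(2,1), (3,1), (3,2), (3,3)]
arrival = 17

[0] x=2 y=1 t=5
[1] x=3 y=1 t=9 →E
[2] x=3 y=2 t=13 →N
[3] x=3 y=3 t=17 →N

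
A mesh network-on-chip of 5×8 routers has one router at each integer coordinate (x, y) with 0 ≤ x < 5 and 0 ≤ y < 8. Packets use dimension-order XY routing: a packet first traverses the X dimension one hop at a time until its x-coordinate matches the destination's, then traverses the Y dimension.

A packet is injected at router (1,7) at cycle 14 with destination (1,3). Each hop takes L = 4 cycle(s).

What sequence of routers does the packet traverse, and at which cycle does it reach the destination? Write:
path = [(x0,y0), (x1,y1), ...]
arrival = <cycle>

t=14: at (1,7)
t=18: at (1,6) after S
t=22: at (1,5) after S
t=26: at (1,4) after S
t=30: at (1,3) after S

path = [(1,7), (1,6), (1,5), (1,4), (1,3)]
arrival = 30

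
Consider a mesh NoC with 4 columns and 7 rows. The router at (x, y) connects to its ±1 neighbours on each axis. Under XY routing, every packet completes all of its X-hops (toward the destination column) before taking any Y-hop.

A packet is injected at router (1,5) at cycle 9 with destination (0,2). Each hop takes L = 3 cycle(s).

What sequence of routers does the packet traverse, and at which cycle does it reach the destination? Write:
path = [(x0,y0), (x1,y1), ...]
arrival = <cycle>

path = [(1,5), (0,5), (0,4), (0,3), (0,2)]
arrival = 21

  0. router=(1,5) cycle=9 (inject)
  1. router=(0,5) cycle=12 dir=W
  2. router=(0,4) cycle=15 dir=S
  3. router=(0,3) cycle=18 dir=S
  4. router=(0,2) cycle=21 dir=S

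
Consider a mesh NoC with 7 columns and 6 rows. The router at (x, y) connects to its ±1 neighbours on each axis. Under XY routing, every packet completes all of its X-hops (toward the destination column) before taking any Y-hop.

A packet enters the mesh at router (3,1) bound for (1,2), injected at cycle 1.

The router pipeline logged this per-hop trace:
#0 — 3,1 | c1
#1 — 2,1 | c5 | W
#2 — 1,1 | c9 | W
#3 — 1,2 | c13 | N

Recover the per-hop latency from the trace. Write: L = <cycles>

L = 4

cyc[1] − cyc[0] = 5 − 1 = 4.
Each hop adds L, hence L = 4.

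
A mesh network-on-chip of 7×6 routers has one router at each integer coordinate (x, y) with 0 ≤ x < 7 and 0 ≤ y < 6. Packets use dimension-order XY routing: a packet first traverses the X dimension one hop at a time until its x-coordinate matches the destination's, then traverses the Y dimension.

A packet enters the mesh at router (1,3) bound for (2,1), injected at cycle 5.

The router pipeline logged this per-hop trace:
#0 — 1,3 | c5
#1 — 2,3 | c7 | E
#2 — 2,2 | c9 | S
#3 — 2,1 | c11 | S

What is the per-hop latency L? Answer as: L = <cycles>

Between hops 0 and 1 the cycle counter advances 7 − 5 = 2.
That increment is L by definition: L = 2.

L = 2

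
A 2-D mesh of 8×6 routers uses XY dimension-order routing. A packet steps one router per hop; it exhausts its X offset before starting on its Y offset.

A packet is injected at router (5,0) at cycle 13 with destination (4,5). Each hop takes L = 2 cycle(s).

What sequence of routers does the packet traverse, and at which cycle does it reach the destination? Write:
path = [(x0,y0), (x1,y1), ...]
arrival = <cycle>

path = [(5,0), (4,0), (4,1), (4,2), (4,3), (4,4), (4,5)]
arrival = 25

hop 0: (5,0) @ cyc 13
hop 1: (4,0) @ cyc 15  [W]
hop 2: (4,1) @ cyc 17  [N]
hop 3: (4,2) @ cyc 19  [N]
hop 4: (4,3) @ cyc 21  [N]
hop 5: (4,4) @ cyc 23  [N]
hop 6: (4,5) @ cyc 25  [N]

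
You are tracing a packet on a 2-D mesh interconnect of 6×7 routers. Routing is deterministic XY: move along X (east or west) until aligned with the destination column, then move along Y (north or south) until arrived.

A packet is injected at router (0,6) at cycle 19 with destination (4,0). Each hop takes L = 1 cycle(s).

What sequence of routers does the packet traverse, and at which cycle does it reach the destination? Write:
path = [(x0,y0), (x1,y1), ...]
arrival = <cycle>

[0] x=0 y=6 t=19
[1] x=1 y=6 t=20 →E
[2] x=2 y=6 t=21 →E
[3] x=3 y=6 t=22 →E
[4] x=4 y=6 t=23 →E
[5] x=4 y=5 t=24 →S
[6] x=4 y=4 t=25 →S
[7] x=4 y=3 t=26 →S
[8] x=4 y=2 t=27 →S
[9] x=4 y=1 t=28 →S
[10] x=4 y=0 t=29 →S

path = [(0,6), (1,6), (2,6), (3,6), (4,6), (4,5), (4,4), (4,3), (4,2), (4,1), (4,0)]
arrival = 29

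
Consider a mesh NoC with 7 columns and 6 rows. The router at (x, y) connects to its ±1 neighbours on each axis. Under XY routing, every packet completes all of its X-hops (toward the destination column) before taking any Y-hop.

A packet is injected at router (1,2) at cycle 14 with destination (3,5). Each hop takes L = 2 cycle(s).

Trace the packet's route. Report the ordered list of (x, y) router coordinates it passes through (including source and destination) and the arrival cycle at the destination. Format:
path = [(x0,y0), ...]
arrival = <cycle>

#0 — 1,2 | c14
#1 — 2,2 | c16 | E
#2 — 3,2 | c18 | E
#3 — 3,3 | c20 | N
#4 — 3,4 | c22 | N
#5 — 3,5 | c24 | N

path = [(1,2), (2,2), (3,2), (3,3), (3,4), (3,5)]
arrival = 24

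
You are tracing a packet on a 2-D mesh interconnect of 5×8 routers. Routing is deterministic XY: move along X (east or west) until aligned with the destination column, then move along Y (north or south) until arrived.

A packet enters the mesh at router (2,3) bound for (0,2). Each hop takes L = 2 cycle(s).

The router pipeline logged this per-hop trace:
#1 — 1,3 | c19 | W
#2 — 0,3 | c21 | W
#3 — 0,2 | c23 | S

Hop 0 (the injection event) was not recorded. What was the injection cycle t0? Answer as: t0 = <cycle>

cyc[1] = 19 and cyc[k] = t0 + k·L for every k.
Subtract one hop: t0 = 19 − 2 = 17.

t0 = 17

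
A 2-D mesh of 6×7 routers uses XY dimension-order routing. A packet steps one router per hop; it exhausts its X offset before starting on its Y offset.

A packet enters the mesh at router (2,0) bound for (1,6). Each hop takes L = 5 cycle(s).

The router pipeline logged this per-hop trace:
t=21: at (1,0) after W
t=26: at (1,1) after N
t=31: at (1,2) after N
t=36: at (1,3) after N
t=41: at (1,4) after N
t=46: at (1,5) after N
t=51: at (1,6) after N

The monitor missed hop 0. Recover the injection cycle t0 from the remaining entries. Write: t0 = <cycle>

t0 = 16

cyc[1] = 21 and cyc[k] = t0 + k·L for every k.
Subtract one hop: t0 = 21 − 5 = 16.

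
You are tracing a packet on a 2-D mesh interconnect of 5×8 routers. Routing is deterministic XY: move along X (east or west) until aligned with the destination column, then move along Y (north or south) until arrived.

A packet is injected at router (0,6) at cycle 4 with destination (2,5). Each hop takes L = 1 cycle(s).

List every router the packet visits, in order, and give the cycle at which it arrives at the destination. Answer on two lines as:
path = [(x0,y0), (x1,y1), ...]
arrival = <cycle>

path = [(0,6), (1,6), (2,6), (2,5)]
arrival = 7

[0] x=0 y=6 t=4
[1] x=1 y=6 t=5 →E
[2] x=2 y=6 t=6 →E
[3] x=2 y=5 t=7 →S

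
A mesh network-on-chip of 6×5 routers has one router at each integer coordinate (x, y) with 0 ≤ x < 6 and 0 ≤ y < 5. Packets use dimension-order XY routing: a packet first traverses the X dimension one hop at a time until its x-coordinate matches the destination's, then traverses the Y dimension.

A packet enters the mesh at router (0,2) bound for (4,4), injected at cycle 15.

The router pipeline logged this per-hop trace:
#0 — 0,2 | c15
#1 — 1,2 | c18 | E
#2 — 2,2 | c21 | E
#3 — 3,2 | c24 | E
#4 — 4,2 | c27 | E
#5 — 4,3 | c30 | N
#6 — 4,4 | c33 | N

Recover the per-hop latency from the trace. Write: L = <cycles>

Δcyc across hop 0→1: 18 − 15 = 3.
Per-hop latency L = Δcyc = 3.

L = 3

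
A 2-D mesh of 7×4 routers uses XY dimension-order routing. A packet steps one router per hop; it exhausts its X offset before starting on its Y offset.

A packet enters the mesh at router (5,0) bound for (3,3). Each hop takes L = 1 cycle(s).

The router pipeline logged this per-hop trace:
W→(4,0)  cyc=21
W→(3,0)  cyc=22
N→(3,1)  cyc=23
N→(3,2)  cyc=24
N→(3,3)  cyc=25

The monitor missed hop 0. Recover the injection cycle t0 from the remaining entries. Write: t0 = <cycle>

t0 = 20

Hop 1 reached at cycle 21; hop k is at t0 + k·L.
Therefore t0 = 21 − L = 20.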